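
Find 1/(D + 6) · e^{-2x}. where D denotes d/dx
\frac{e^{- 2 x}}{4}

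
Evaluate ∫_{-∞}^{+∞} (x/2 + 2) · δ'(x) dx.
- \frac{1}{2}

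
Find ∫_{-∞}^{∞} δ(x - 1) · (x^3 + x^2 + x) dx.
3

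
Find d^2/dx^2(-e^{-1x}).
- e^{- x}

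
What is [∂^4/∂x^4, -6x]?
-24\frac{d^{3}}{dx^{3}}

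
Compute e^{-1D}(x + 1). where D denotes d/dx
x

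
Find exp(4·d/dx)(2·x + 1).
2 x + 9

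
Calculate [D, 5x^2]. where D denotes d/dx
10 x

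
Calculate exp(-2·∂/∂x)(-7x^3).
- 7 x^{3} + 42 x^{2} - 84 x + 56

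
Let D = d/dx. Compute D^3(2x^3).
12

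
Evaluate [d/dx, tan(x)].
\frac{1}{\cos^{2}{\left(x \right)}}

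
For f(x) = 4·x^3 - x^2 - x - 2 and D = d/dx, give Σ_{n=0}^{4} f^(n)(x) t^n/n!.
4 t^{3} + t^{2} \left(12 x - 1\right) - t \left(- 12 x^{2} + 2 x + 1\right) + 4 x^{3} - x^{2} - x - 2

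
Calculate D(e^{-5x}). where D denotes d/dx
- 5 e^{- 5 x}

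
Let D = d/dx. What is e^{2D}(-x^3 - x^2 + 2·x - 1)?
- x^{3} - 7 x^{2} - 14 x - 9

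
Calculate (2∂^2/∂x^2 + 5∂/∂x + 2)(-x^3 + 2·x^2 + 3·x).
- 2 x^{3} - 11 x^{2} + 14 x + 23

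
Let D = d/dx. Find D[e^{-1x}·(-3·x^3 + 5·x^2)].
x \left(3 x^{2} - 14 x + 10\right) e^{- x}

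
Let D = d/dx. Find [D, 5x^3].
15 x^{2}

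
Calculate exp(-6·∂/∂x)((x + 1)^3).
x^{3} - 15 x^{2} + 75 x - 125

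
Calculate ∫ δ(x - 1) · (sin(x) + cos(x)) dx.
\cos{\left(1 \right)} + \sin{\left(1 \right)}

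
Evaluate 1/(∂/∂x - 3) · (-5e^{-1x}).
\frac{5 e^{- x}}{4}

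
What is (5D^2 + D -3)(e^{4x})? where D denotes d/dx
81 e^{4 x}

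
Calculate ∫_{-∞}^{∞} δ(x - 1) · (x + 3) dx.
4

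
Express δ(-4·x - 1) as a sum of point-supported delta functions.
\frac{\delta(x + 1/4)}{4}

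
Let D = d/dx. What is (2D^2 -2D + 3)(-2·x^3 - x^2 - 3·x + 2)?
- 6 x^{3} + 9 x^{2} - 29 x + 8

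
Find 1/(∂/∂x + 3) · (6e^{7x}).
\frac{3 e^{7 x}}{5}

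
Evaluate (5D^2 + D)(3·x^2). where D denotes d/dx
6 x + 30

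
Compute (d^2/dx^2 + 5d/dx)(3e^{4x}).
108 e^{4 x}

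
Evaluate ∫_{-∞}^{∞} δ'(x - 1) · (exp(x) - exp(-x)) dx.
- 2 \cosh{\left(1 \right)}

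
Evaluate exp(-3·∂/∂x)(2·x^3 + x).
2 x^{3} - 18 x^{2} + 55 x - 57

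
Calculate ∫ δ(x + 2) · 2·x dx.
-4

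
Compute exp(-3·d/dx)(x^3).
x^{3} - 9 x^{2} + 27 x - 27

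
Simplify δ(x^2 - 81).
\frac{\delta(x - 9) + \delta(x + 9)}{18}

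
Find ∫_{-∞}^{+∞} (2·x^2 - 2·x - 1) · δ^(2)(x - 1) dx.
4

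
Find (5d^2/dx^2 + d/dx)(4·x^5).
20 x^{3} \left(x + 20\right)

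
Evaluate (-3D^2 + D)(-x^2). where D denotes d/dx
6 - 2 x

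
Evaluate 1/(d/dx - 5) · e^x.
- \frac{e^{x}}{4}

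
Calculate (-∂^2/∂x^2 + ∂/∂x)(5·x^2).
10 x - 10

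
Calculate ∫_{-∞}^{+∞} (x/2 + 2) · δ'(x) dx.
- \frac{1}{2}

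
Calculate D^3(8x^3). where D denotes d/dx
48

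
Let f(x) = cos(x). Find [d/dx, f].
- \sin{\left(x \right)}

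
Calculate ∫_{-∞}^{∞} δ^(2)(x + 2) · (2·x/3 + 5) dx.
0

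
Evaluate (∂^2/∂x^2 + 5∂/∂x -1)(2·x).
10 - 2 x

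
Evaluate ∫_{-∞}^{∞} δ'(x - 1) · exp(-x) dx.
e^{-1}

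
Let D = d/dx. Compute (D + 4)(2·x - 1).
8 x - 2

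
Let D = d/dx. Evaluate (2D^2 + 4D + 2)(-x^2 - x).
- 2 x^{2} - 10 x - 8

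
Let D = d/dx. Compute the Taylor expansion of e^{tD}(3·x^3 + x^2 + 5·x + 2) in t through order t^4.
3 t^{3} + t^{2} \left(9 x + 1\right) + t \left(9 x^{2} + 2 x + 5\right) + 3 x^{3} + x^{2} + 5 x + 2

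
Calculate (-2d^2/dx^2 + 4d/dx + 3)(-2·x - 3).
- 6 x - 17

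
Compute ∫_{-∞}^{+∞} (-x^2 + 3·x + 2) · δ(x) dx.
2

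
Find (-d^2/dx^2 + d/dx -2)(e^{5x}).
- 22 e^{5 x}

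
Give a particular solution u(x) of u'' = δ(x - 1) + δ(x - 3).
\frac{|x - 1|}{2} + \frac{|x - 3|}{2}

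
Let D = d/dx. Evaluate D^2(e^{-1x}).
e^{- x}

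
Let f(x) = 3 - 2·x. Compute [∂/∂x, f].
-2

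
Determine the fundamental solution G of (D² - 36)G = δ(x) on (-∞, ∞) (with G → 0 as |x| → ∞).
-\frac{e^{-6|x|}}{12}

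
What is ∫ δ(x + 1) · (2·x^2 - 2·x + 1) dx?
5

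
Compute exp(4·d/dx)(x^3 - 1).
x^{3} + 12 x^{2} + 48 x + 63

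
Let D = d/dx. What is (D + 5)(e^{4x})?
9 e^{4 x}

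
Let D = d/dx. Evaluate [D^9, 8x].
72D^{8}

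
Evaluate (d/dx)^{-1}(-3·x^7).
- \frac{3 x^{8}}{8}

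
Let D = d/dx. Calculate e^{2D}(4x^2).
4 x^{2} + 16 x + 16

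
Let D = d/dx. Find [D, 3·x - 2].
3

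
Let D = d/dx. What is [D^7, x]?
7D^{6}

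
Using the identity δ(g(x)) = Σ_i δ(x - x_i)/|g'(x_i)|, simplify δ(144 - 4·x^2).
\frac{\delta(x - 6) + \delta(x + 6)}{48}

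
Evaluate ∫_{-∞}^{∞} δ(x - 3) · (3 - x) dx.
0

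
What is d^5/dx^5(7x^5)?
840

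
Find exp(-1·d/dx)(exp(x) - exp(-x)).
- e^{1 - x} + e^{x - 1}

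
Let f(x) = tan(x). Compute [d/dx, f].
\frac{1}{\cos^{2}{\left(x \right)}}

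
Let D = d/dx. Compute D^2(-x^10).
- 90 x^{8}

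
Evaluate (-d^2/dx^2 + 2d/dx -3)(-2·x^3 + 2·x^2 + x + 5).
6 x^{3} - 18 x^{2} + 17 x - 17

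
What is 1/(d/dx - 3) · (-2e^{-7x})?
\frac{e^{- 7 x}}{5}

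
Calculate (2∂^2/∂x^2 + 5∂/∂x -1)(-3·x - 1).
3 x - 14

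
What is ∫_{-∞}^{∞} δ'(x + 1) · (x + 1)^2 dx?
0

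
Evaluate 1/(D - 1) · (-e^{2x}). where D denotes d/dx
- e^{2 x}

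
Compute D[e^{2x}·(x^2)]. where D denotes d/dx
2 x \left(x + 1\right) e^{2 x}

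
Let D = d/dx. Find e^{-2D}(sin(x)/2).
\frac{\sin{\left(x - 2 \right)}}{2}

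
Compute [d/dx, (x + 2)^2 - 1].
2 x + 4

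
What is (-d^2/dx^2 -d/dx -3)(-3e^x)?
15 e^{x}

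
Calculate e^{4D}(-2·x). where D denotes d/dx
- 2 x - 8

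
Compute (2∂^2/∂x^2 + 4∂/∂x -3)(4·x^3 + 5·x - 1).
- 12 x^{3} + 48 x^{2} + 33 x + 23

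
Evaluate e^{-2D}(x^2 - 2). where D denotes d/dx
x^{2} - 4 x + 2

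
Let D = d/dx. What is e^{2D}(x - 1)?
x + 1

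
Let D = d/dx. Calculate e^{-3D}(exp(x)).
e^{x - 3}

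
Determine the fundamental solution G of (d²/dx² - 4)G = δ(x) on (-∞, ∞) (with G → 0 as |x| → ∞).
-\frac{e^{-2|x|}}{4}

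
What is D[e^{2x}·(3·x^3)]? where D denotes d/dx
x^{2} \left(6 x + 9\right) e^{2 x}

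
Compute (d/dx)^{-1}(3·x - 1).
\frac{3 x^{2}}{2} - x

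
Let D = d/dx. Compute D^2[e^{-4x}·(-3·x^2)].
6 \left(- 8 x^{2} + 8 x - 1\right) e^{- 4 x}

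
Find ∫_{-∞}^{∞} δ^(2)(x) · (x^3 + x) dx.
0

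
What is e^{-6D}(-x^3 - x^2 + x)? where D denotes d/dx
- x^{3} + 17 x^{2} - 95 x + 174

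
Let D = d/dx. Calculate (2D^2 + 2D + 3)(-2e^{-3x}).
- 30 e^{- 3 x}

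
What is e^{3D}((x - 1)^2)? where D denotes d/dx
x^{2} + 4 x + 4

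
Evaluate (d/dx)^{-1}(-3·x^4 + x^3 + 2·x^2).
- \frac{3 x^{5}}{5} + \frac{x^{4}}{4} + \frac{2 x^{3}}{3}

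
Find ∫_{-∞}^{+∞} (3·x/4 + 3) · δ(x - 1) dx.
\frac{15}{4}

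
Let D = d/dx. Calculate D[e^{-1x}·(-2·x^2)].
2 x \left(x - 2\right) e^{- x}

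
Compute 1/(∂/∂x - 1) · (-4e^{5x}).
- e^{5 x}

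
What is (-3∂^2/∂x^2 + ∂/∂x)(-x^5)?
5 x^{3} \left(12 - x\right)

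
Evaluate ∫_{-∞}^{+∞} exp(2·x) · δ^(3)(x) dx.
-8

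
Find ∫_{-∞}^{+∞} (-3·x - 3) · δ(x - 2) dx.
-9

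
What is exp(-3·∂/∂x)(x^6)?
x^{6} - 18 x^{5} + 135 x^{4} - 540 x^{3} + 1215 x^{2} - 1458 x + 729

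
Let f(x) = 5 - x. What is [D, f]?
-1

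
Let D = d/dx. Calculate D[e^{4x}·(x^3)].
x^{2} \left(4 x + 3\right) e^{4 x}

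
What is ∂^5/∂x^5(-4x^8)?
- 26880 x^{3}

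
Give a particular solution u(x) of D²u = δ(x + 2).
\frac{|x + 2|}{2}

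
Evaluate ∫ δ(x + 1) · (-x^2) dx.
-1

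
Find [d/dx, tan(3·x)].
\frac{3}{\cos^{2}{\left(3 x \right)}}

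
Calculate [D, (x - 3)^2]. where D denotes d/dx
2 x - 6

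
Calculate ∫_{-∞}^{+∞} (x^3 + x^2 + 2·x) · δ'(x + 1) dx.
-3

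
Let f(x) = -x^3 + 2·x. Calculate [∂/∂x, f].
2 - 3 x^{2}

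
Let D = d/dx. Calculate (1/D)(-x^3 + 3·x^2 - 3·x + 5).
- \frac{x^{4}}{4} + x^{3} - \frac{3 x^{2}}{2} + 5 x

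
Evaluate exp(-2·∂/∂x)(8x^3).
8 x^{3} - 48 x^{2} + 96 x - 64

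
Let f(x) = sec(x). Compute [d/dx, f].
\tan{\left(x \right)} \sec{\left(x \right)}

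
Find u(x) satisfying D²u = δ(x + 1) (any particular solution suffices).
\frac{|x + 1|}{2}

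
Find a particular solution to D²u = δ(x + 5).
\frac{|x + 5|}{2}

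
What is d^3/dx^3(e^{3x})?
27 e^{3 x}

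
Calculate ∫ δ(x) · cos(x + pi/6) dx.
\frac{\sqrt{3}}{2}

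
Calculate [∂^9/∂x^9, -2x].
-18\frac{d^{8}}{dx^{8}}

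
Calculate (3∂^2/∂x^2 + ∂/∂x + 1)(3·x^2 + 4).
3 x^{2} + 6 x + 22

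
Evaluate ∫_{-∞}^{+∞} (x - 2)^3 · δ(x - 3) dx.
1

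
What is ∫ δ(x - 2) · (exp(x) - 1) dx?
-1 + e^{2}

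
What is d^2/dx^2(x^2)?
2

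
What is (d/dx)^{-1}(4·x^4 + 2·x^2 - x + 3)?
\frac{4 x^{5}}{5} + \frac{2 x^{3}}{3} - \frac{x^{2}}{2} + 3 x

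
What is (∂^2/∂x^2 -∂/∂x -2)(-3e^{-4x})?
- 54 e^{- 4 x}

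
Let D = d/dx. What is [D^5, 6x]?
30D^{4}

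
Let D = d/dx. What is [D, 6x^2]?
12 x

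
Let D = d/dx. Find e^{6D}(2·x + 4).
2 x + 16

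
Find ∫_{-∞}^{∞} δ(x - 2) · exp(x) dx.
e^{2}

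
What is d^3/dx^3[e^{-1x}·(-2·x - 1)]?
\left(2 x - 5\right) e^{- x}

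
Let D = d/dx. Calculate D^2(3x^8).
168 x^{6}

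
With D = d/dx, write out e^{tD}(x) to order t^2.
t + x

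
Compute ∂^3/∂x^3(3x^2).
0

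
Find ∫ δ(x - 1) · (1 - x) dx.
0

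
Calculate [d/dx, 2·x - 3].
2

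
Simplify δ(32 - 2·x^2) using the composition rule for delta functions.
\frac{\delta(x - 4) + \delta(x + 4)}{16}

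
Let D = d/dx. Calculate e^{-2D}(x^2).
x^{2} - 4 x + 4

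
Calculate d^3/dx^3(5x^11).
4950 x^{8}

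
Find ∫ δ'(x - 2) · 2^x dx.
- \log{\left(16 \right)}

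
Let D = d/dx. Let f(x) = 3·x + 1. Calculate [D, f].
3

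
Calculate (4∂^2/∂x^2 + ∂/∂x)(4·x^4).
16 x^{2} \left(x + 12\right)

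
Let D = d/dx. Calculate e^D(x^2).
x^{2} + 2 x + 1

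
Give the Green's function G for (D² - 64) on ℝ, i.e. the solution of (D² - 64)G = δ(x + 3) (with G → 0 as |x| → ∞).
-\frac{e^{-8|x + 3|}}{16}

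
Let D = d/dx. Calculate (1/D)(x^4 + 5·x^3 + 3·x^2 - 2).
\frac{x^{5}}{5} + \frac{5 x^{4}}{4} + x^{3} - 2 x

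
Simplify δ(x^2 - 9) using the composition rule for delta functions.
\frac{\delta(x + 3) + \delta(x - 3)}{6}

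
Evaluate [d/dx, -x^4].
- 4 x^{3}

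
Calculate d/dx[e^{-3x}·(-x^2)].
x \left(3 x - 2\right) e^{- 3 x}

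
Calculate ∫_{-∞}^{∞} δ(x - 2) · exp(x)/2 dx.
\frac{e^{2}}{2}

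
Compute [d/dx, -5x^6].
- 30 x^{5}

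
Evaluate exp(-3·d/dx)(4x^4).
4 x^{4} - 48 x^{3} + 216 x^{2} - 432 x + 324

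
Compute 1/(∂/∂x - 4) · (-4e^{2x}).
2 e^{2 x}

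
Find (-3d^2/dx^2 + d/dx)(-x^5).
5 x^{3} \left(12 - x\right)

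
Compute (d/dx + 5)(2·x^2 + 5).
10 x^{2} + 4 x + 25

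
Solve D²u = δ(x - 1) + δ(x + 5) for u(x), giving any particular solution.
\frac{|x - 1|}{2} + \frac{|x + 5|}{2}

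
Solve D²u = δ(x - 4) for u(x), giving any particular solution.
\frac{|x - 4|}{2}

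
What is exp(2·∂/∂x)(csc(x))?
\csc{\left(x + 2 \right)}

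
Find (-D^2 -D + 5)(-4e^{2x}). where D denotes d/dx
4 e^{2 x}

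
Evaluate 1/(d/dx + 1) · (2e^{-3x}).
- e^{- 3 x}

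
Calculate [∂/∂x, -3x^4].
- 12 x^{3}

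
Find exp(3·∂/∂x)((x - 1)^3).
x^{3} + 6 x^{2} + 12 x + 8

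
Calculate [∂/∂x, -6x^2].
- 12 x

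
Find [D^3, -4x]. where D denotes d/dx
-12D^{2}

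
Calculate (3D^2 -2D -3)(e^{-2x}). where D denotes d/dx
13 e^{- 2 x}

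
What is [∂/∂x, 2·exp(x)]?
2 e^{x}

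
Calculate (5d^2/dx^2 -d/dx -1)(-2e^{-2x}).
- 42 e^{- 2 x}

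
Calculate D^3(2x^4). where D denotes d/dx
48 x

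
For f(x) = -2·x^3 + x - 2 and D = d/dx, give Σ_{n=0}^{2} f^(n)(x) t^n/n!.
- 6 t^{2} x - t \left(6 x^{2} - 1\right) - 2 x^{3} + x - 2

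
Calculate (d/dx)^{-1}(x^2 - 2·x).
\frac{x^{3}}{3} - x^{2}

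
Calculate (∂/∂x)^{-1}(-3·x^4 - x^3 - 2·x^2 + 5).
- \frac{3 x^{5}}{5} - \frac{x^{4}}{4} - \frac{2 x^{3}}{3} + 5 x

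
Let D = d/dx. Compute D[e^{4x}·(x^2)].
2 x \left(2 x + 1\right) e^{4 x}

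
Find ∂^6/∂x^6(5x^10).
756000 x^{4}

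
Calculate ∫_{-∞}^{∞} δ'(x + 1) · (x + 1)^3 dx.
0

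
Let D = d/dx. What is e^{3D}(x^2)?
x^{2} + 6 x + 9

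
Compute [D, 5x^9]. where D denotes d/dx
45 x^{8}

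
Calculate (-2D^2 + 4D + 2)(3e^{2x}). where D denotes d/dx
6 e^{2 x}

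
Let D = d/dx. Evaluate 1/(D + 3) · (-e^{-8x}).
\frac{e^{- 8 x}}{5}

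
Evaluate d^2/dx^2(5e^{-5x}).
125 e^{- 5 x}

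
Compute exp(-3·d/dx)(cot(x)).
\cot{\left(x - 3 \right)}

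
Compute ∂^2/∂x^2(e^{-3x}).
9 e^{- 3 x}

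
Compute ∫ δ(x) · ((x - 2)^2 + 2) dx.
6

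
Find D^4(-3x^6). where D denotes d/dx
- 1080 x^{2}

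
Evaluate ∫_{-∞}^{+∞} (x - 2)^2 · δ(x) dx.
4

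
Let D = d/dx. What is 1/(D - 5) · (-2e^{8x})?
- \frac{2 e^{8 x}}{3}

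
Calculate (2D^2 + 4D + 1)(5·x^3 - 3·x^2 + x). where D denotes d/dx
5 x^{3} + 57 x^{2} + 37 x - 8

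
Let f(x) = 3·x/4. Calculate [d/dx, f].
\frac{3}{4}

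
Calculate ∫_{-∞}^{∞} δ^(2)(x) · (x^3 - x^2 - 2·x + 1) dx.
-2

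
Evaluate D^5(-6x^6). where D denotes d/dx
- 4320 x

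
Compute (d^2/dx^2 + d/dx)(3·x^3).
9 x \left(x + 2\right)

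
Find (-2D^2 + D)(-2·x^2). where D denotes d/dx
8 - 4 x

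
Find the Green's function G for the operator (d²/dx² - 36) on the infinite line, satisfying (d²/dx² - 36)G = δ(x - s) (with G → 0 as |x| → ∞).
-\frac{e^{-6|x-s|}}{12}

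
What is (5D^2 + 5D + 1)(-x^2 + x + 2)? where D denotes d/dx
- x^{2} - 9 x - 3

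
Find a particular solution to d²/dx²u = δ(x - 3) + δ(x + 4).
\frac{|x - 3|}{2} + \frac{|x + 4|}{2}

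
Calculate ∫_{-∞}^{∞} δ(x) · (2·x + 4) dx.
4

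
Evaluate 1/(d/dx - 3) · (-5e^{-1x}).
\frac{5 e^{- x}}{4}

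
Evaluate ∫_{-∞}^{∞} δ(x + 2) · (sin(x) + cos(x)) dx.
- \sin{\left(2 \right)} + \cos{\left(2 \right)}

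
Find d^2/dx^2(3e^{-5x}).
75 e^{- 5 x}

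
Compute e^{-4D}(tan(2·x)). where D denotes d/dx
\tan{\left(2 x - 8 \right)}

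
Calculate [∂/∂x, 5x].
5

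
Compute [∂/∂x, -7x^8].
- 56 x^{7}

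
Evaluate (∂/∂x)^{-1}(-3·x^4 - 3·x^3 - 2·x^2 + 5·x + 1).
- \frac{3 x^{5}}{5} - \frac{3 x^{4}}{4} - \frac{2 x^{3}}{3} + \frac{5 x^{2}}{2} + x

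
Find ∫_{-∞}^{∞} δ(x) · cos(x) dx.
1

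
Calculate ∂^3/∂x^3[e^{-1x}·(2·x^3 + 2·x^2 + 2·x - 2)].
2 \left(- x^{3} + 8 x^{2} - 13 x + 4\right) e^{- x}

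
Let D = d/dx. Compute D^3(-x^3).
-6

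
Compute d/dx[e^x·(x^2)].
x \left(x + 2\right) e^{x}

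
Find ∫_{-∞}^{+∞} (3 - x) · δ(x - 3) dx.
0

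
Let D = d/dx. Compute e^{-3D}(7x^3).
7 x^{3} - 63 x^{2} + 189 x - 189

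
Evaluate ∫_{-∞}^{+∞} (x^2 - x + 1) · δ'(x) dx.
1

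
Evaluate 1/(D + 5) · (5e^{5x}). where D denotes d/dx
\frac{e^{5 x}}{2}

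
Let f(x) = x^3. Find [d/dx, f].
3 x^{2}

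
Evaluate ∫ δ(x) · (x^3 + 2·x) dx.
0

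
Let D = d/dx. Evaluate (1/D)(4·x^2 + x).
\frac{4 x^{3}}{3} + \frac{x^{2}}{2}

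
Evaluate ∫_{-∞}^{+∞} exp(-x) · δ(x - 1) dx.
e^{-1}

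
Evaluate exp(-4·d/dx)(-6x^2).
- 6 x^{2} + 48 x - 96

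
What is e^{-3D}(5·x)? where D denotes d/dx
5 x - 15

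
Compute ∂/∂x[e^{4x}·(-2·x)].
\left(- 8 x - 2\right) e^{4 x}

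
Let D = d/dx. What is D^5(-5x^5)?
-600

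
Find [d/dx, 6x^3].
18 x^{2}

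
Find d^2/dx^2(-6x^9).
- 432 x^{7}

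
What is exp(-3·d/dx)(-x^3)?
- x^{3} + 9 x^{2} - 27 x + 27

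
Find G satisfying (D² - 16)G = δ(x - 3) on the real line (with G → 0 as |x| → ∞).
-\frac{e^{-4|x - 3|}}{8}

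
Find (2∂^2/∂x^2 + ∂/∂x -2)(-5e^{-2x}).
- 20 e^{- 2 x}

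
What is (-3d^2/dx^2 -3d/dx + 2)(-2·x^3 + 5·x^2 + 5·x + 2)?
- 4 x^{3} + 28 x^{2} + 16 x - 41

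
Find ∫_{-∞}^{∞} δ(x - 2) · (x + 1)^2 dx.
9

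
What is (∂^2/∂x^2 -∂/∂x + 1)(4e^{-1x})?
12 e^{- x}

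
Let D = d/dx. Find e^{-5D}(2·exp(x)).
2 e^{x - 5}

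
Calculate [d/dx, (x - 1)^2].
2 x - 2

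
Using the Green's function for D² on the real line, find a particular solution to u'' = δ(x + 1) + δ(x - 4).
\frac{|x + 1|}{2} + \frac{|x - 4|}{2}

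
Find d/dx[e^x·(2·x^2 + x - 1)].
x \left(2 x + 5\right) e^{x}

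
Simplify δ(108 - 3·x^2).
\frac{\delta(x - 6) + \delta(x + 6)}{36}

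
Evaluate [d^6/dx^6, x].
6\frac{d^{5}}{dx^{5}}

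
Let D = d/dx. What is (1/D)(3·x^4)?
\frac{3 x^{5}}{5}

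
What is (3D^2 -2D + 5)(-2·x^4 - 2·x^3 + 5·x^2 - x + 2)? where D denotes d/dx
- 10 x^{4} + 6 x^{3} - 35 x^{2} - 61 x + 42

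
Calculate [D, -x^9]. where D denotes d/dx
- 9 x^{8}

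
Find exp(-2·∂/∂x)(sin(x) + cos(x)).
\sqrt{2} \cos{\left(- x + \frac{\pi}{4} + 2 \right)}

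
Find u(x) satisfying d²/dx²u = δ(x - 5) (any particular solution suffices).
\frac{|x - 5|}{2}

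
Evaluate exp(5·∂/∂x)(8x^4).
8 x^{4} + 160 x^{3} + 1200 x^{2} + 4000 x + 5000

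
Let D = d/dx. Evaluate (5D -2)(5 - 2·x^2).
4 x^{2} - 20 x - 10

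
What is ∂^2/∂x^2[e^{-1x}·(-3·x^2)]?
3 \left(- x^{2} + 4 x - 2\right) e^{- x}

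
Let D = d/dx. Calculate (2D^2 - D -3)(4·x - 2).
2 - 12 x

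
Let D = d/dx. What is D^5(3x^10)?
90720 x^{5}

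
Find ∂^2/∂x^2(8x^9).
576 x^{7}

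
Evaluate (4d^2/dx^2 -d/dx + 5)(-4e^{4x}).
- 260 e^{4 x}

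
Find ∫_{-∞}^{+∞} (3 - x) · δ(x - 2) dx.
1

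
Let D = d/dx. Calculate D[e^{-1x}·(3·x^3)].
3 x^{2} \left(3 - x\right) e^{- x}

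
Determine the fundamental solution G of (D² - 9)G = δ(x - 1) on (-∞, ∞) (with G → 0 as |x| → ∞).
-\frac{e^{-3|x - 1|}}{6}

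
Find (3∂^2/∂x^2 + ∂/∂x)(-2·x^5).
10 x^{3} \left(- x - 12\right)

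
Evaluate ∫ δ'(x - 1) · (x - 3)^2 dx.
4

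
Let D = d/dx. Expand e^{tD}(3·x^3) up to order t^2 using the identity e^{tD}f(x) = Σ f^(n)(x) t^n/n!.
3 x \left(3 t^{2} + 3 t x + x^{2}\right)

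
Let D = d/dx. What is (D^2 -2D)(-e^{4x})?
- 8 e^{4 x}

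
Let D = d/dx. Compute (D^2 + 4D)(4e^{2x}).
48 e^{2 x}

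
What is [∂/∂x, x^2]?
2 x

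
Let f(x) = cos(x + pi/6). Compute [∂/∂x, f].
- \sin{\left(x + \frac{\pi}{6} \right)}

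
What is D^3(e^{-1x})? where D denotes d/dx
- e^{- x}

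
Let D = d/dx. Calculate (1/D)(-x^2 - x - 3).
- \frac{x^{3}}{3} - \frac{x^{2}}{2} - 3 x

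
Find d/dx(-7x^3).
- 21 x^{2}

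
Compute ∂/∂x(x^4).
4 x^{3}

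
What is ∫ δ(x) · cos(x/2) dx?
1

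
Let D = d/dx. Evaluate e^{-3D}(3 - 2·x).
9 - 2 x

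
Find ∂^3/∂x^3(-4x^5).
- 240 x^{2}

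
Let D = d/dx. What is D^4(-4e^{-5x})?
- 2500 e^{- 5 x}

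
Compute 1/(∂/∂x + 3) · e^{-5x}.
- \frac{e^{- 5 x}}{2}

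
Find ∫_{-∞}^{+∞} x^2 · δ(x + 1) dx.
1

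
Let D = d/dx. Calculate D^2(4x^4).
48 x^{2}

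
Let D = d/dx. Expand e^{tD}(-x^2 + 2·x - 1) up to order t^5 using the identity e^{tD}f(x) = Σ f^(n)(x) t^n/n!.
- t^{2} - 2 t \left(x - 1\right) - x^{2} + 2 x - 1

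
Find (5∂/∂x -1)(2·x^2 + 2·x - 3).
- 2 x^{2} + 18 x + 13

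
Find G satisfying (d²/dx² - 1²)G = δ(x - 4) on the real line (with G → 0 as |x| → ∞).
-\frac{e^{-|x - 4|}}{2}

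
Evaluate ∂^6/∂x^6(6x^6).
4320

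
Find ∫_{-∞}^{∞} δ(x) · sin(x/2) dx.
0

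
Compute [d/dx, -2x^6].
- 12 x^{5}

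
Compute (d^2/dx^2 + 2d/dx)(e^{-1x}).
- e^{- x}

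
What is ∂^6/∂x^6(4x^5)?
0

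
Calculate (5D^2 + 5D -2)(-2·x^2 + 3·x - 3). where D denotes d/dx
4 x^{2} - 26 x + 1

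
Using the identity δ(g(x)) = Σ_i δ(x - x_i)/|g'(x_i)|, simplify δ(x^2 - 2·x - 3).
\frac{\delta(x + 1) + \delta(x - 3)}{4}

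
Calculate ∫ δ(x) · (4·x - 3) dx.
-3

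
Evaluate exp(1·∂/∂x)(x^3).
x^{3} + 3 x^{2} + 3 x + 1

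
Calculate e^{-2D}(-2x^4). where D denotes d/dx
- 2 x^{4} + 16 x^{3} - 48 x^{2} + 64 x - 32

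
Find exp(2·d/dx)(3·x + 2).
3 x + 8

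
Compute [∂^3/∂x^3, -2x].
-6\frac{d^{2}}{dx^{2}}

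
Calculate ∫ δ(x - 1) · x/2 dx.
\frac{1}{2}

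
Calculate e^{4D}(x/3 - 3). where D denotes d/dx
\frac{x}{3} - \frac{5}{3}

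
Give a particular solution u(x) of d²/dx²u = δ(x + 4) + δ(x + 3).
\frac{|x + 4|}{2} + \frac{|x + 3|}{2}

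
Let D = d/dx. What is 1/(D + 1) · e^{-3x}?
- \frac{e^{- 3 x}}{2}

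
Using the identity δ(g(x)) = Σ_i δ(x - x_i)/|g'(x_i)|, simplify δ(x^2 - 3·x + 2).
\frac{\delta(x - 1) + \delta(x - 2)}{1}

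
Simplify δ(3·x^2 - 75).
\frac{\delta(x - 5) + \delta(x + 5)}{30}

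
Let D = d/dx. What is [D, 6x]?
6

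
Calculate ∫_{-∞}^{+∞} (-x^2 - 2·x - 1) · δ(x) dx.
-1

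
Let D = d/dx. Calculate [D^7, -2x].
-14D^{6}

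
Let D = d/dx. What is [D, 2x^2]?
4 x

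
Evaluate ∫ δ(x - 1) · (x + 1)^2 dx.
4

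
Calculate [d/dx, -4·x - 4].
-4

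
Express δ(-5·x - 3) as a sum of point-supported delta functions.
\frac{\delta(x + 3/5)}{5}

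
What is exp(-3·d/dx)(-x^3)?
- x^{3} + 9 x^{2} - 27 x + 27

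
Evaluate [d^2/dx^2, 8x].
16\frac{d}{dx}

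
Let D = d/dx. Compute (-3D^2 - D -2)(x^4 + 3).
- 2 x^{4} - 4 x^{3} - 36 x^{2} - 6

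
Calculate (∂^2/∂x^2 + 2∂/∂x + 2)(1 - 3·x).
- 6 x - 4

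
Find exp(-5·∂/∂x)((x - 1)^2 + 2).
x^{2} - 12 x + 38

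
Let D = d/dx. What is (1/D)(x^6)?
\frac{x^{7}}{7}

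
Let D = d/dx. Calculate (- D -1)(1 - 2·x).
2 x + 1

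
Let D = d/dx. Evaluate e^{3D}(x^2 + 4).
x^{2} + 6 x + 13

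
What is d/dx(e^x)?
e^{x}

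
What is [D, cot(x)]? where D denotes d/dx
- \frac{1}{\sin^{2}{\left(x \right)}}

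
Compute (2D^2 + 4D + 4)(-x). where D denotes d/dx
- 4 x - 4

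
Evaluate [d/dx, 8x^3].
24 x^{2}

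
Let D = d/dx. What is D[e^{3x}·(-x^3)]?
3 x^{2} \left(- x - 1\right) e^{3 x}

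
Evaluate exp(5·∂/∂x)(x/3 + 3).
\frac{x}{3} + \frac{14}{3}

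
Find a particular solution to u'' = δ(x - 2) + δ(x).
\frac{|x - 2|}{2} + \frac{|x|}{2}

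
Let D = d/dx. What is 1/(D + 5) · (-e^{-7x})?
\frac{e^{- 7 x}}{2}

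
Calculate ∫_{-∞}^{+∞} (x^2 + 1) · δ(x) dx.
1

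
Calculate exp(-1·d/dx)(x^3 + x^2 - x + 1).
x^{3} - 2 x^{2} + 2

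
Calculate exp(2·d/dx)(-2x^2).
- 2 x^{2} - 8 x - 8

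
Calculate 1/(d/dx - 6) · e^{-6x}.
- \frac{e^{- 6 x}}{12}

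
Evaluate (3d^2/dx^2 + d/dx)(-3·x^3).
9 x \left(- x - 6\right)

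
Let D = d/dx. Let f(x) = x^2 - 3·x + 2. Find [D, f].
2 x - 3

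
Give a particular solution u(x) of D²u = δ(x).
\frac{|x|}{2}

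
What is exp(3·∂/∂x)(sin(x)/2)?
\frac{\sin{\left(x + 3 \right)}}{2}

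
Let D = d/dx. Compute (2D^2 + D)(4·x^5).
20 x^{3} \left(x + 8\right)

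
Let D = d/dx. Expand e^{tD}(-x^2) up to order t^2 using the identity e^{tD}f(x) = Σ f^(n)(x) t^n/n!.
- t^{2} - 2 t x - x^{2}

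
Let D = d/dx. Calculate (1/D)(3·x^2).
x^{3}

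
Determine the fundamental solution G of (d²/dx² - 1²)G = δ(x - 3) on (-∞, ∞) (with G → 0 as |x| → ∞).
-\frac{e^{-|x - 3|}}{2}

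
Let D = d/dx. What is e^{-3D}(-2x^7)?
- 2 x^{7} + 42 x^{6} - 378 x^{5} + 1890 x^{4} - 5670 x^{3} + 10206 x^{2} - 10206 x + 4374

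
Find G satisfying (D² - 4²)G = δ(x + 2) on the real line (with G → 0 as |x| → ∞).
-\frac{e^{-4|x + 2|}}{8}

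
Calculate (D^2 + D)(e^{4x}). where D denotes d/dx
20 e^{4 x}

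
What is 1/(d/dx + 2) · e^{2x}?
\frac{e^{2 x}}{4}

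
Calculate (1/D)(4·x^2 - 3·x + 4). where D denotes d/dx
\frac{4 x^{3}}{3} - \frac{3 x^{2}}{2} + 4 x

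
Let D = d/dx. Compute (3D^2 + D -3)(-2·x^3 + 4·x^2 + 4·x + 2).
6 x^{3} - 18 x^{2} - 40 x + 22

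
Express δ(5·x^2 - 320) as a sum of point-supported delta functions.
\frac{\delta(x - 8) + \delta(x + 8)}{80}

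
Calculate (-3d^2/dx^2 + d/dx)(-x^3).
3 x \left(6 - x\right)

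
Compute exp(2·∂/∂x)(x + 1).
x + 3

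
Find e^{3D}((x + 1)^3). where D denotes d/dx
x^{3} + 12 x^{2} + 48 x + 64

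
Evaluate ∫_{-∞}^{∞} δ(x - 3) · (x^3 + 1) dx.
28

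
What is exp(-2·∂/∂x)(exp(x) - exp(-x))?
- e^{2 - x} + e^{x - 2}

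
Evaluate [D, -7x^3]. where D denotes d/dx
- 21 x^{2}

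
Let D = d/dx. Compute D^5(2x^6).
1440 x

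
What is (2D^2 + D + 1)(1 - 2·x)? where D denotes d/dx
- 2 x - 1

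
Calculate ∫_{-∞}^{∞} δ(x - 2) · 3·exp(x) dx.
3 e^{2}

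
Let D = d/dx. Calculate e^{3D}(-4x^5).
- 4 x^{5} - 60 x^{4} - 360 x^{3} - 1080 x^{2} - 1620 x - 972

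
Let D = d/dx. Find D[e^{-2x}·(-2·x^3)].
x^{2} \left(4 x - 6\right) e^{- 2 x}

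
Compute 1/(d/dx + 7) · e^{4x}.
\frac{e^{4 x}}{11}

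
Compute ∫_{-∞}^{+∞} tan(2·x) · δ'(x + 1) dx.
- \frac{2}{\cos^{2}{\left(2 \right)}}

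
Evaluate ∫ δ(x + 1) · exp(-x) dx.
e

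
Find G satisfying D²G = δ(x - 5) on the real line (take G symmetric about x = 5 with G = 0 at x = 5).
\frac{|x - 5|}{2}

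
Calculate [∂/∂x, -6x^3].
- 18 x^{2}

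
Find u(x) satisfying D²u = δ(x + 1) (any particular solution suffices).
\frac{|x + 1|}{2}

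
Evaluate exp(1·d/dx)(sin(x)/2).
\frac{\sin{\left(x + 1 \right)}}{2}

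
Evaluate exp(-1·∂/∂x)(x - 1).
x - 2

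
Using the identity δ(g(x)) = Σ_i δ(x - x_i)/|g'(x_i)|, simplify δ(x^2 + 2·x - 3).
\frac{\delta(x + 3) + \delta(x - 1)}{4}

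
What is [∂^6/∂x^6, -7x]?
-42\frac{d^{5}}{dx^{5}}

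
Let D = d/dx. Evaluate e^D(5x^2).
5 x^{2} + 10 x + 5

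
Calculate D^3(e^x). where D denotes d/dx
e^{x}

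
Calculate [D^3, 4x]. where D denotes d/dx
12D^{2}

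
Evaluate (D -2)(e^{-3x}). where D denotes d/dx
- 5 e^{- 3 x}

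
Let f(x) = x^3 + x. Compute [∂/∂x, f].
3 x^{2} + 1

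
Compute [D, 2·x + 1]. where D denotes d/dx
2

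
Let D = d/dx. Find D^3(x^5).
60 x^{2}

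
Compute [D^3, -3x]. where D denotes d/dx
-9D^{2}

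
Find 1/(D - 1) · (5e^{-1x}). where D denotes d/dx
- \frac{5 e^{- x}}{2}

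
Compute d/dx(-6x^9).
- 54 x^{8}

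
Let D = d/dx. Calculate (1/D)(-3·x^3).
- \frac{3 x^{4}}{4}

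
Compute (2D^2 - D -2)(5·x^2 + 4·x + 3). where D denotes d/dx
- 10 x^{2} - 18 x + 10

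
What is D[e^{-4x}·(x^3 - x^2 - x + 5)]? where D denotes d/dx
\left(- 4 x^{3} + 7 x^{2} + 2 x - 21\right) e^{- 4 x}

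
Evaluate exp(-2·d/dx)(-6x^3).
- 6 x^{3} + 36 x^{2} - 72 x + 48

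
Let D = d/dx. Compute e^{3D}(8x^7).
8 x^{7} + 168 x^{6} + 1512 x^{5} + 7560 x^{4} + 22680 x^{3} + 40824 x^{2} + 40824 x + 17496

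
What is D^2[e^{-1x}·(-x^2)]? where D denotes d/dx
\left(- x^{2} + 4 x - 2\right) e^{- x}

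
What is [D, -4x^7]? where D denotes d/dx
- 28 x^{6}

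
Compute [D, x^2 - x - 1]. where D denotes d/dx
2 x - 1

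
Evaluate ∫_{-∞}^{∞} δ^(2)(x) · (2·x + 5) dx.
0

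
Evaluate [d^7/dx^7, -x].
-7\frac{d^{6}}{dx^{6}}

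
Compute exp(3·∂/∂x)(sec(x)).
\sec{\left(x + 3 \right)}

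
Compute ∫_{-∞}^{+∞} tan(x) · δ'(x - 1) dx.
- \tan^{2}{\left(1 \right)} - 1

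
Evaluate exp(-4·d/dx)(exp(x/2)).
e^{\frac{x}{2} - 2}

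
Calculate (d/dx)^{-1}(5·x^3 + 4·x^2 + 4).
\frac{5 x^{4}}{4} + \frac{4 x^{3}}{3} + 4 x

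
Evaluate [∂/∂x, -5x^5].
- 25 x^{4}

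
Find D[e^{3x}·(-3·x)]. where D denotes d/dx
\left(- 9 x - 3\right) e^{3 x}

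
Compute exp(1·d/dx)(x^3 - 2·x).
x^{3} + 3 x^{2} + x - 1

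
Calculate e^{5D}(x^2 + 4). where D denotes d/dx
x^{2} + 10 x + 29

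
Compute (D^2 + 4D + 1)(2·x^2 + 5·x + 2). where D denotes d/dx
2 x^{2} + 21 x + 26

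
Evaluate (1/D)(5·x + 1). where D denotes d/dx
\frac{5 x^{2}}{2} + x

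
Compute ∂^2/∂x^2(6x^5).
120 x^{3}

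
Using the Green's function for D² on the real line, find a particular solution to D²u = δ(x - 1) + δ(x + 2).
\frac{|x - 1|}{2} + \frac{|x + 2|}{2}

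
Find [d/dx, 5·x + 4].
5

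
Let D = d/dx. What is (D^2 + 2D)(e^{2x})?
8 e^{2 x}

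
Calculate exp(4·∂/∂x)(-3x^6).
- 3 x^{6} - 72 x^{5} - 720 x^{4} - 3840 x^{3} - 11520 x^{2} - 18432 x - 12288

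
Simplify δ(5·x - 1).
\frac{\delta(x - 1/5)}{5}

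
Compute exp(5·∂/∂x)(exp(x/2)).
e^{\frac{x}{2} + \frac{5}{2}}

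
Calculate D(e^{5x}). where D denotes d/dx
5 e^{5 x}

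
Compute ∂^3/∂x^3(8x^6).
960 x^{3}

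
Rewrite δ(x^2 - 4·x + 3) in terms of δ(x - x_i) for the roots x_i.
\frac{\delta(x - 3) + \delta(x - 1)}{2}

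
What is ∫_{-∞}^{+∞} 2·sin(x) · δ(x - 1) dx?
2 \sin{\left(1 \right)}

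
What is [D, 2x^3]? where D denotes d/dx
6 x^{2}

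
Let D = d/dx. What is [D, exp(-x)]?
- e^{- x}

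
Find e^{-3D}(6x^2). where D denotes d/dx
6 x^{2} - 36 x + 54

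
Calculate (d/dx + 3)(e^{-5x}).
- 2 e^{- 5 x}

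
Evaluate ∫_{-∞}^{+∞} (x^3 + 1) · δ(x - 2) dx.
9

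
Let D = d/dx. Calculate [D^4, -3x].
-12D^{3}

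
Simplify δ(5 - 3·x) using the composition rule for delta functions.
\frac{\delta(x - 5/3)}{3}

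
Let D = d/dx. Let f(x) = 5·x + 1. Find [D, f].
5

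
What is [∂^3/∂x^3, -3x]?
-9\frac{d^{2}}{dx^{2}}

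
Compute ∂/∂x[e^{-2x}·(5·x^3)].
x^{2} \left(15 - 10 x\right) e^{- 2 x}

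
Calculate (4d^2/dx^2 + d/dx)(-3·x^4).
12 x^{2} \left(- x - 12\right)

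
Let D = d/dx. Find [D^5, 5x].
25D^{4}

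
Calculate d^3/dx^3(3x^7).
630 x^{4}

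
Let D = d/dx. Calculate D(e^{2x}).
2 e^{2 x}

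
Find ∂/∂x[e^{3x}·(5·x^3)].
15 x^{2} \left(x + 1\right) e^{3 x}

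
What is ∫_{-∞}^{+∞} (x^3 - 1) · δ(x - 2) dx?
7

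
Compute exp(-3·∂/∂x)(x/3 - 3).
\frac{x}{3} - 4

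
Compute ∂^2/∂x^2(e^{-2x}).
4 e^{- 2 x}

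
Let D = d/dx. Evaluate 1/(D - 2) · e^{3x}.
e^{3 x}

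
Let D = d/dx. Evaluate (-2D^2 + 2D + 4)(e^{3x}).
- 8 e^{3 x}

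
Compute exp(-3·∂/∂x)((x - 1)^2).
x^{2} - 8 x + 16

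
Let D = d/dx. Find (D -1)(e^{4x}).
3 e^{4 x}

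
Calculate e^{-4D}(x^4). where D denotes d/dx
x^{4} - 16 x^{3} + 96 x^{2} - 256 x + 256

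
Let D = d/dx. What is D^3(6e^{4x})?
384 e^{4 x}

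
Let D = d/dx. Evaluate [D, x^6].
6 x^{5}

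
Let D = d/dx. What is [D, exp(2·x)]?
2 e^{2 x}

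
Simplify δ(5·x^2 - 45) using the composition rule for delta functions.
\frac{\delta(x - 3) + \delta(x + 3)}{30}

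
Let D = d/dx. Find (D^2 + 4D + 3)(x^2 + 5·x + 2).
3 x^{2} + 23 x + 28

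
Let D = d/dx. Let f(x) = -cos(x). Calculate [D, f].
\sin{\left(x \right)}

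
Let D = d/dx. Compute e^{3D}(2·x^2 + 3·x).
2 x^{2} + 15 x + 27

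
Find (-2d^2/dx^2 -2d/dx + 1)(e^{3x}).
- 23 e^{3 x}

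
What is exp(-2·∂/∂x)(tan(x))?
\tan{\left(x - 2 \right)}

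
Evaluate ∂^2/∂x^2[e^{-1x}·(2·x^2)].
2 \left(x^{2} - 4 x + 2\right) e^{- x}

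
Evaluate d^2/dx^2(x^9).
72 x^{7}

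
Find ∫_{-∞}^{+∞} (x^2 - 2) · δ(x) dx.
-2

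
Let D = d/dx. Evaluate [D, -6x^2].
- 12 x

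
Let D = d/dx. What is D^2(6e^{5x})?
150 e^{5 x}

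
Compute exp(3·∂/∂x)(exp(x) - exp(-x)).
2 \sinh{\left(x + 3 \right)}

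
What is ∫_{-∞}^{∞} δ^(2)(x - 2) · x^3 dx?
12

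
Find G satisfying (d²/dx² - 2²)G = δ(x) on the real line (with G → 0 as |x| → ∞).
-\frac{e^{-2|x|}}{4}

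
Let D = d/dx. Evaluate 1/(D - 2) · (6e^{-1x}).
- 2 e^{- x}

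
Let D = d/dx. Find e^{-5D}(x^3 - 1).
x^{3} - 15 x^{2} + 75 x - 126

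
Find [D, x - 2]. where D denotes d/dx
1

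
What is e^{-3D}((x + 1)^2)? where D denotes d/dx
x^{2} - 4 x + 4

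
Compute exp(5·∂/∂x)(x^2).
x^{2} + 10 x + 25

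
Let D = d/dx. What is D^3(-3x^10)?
- 2160 x^{7}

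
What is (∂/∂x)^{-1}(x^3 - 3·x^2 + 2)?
\frac{x^{4}}{4} - x^{3} + 2 x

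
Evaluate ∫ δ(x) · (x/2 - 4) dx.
-4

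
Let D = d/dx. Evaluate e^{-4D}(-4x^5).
- 4 x^{5} + 80 x^{4} - 640 x^{3} + 2560 x^{2} - 5120 x + 4096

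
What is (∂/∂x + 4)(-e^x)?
- 5 e^{x}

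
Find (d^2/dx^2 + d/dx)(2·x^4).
8 x^{2} \left(x + 3\right)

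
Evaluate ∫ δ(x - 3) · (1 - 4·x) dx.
-11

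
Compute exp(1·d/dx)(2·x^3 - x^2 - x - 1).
2 x^{3} + 5 x^{2} + 3 x - 1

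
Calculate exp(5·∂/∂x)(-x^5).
- x^{5} - 25 x^{4} - 250 x^{3} - 1250 x^{2} - 3125 x - 3125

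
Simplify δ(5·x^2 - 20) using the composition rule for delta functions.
\frac{\delta(x - 2) + \delta(x + 2)}{20}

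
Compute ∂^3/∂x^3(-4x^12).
- 5280 x^{9}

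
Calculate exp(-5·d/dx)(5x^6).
5 x^{6} - 150 x^{5} + 1875 x^{4} - 12500 x^{3} + 46875 x^{2} - 93750 x + 78125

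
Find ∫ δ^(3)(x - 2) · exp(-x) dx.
e^{-2}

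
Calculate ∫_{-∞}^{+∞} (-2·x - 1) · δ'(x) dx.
2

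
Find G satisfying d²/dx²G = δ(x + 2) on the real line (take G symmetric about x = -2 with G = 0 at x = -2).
\frac{|x + 2|}{2}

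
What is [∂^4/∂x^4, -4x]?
-16\frac{d^{3}}{dx^{3}}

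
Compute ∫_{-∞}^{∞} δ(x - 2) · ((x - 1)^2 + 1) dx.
2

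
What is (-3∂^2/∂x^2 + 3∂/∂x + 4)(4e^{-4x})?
- 224 e^{- 4 x}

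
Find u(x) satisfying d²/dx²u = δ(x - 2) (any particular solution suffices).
\frac{|x - 2|}{2}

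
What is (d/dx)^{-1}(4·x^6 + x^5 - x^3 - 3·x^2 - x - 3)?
\frac{4 x^{7}}{7} + \frac{x^{6}}{6} - \frac{x^{4}}{4} - x^{3} - \frac{x^{2}}{2} - 3 x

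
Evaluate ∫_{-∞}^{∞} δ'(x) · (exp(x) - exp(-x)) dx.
-2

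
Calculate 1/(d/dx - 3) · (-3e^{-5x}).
\frac{3 e^{- 5 x}}{8}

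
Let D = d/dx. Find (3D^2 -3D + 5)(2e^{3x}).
46 e^{3 x}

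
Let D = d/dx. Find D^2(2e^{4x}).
32 e^{4 x}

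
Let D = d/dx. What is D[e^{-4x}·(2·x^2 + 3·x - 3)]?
\left(- 8 x^{2} - 8 x + 15\right) e^{- 4 x}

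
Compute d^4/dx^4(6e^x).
6 e^{x}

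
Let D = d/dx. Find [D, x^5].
5 x^{4}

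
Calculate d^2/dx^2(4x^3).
24 x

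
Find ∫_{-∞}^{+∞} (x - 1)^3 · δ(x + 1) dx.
-8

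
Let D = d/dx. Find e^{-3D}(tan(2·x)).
\tan{\left(2 x - 6 \right)}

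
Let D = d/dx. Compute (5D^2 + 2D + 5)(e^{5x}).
140 e^{5 x}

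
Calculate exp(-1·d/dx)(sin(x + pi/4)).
\sin{\left(x - 1 + \frac{\pi}{4} \right)}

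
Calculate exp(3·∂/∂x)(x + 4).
x + 7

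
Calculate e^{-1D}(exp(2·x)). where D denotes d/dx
e^{2 x - 2}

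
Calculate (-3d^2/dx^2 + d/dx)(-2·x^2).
12 - 4 x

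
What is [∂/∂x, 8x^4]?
32 x^{3}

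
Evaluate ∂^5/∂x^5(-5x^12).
- 475200 x^{7}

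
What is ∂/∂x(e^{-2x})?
- 2 e^{- 2 x}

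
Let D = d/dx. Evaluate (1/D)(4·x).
2 x^{2}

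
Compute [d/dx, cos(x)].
- \sin{\left(x \right)}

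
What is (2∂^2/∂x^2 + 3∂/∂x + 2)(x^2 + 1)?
2 x^{2} + 6 x + 6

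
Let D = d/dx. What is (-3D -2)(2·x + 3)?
- 4 x - 12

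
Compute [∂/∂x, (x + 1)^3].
3 \left(x + 1\right)^{2}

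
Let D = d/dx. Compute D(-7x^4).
- 28 x^{3}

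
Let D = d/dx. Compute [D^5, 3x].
15D^{4}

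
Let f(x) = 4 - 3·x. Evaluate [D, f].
-3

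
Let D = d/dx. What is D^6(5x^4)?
0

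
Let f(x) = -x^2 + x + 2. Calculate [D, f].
1 - 2 x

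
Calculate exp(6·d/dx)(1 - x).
- x - 5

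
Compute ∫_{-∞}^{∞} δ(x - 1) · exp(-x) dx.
e^{-1}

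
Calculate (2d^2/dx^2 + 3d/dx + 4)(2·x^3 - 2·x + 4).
8 x^{3} + 18 x^{2} + 16 x + 10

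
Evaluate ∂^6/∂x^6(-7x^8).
- 141120 x^{2}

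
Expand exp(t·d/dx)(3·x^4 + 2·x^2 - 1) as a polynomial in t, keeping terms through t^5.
3 t^{4} + 12 t^{3} x + t^{2} \left(18 x^{2} + 2\right) + 4 t x \left(3 x^{2} + 1\right) + 3 x^{4} + 2 x^{2} - 1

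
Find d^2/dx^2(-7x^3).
- 42 x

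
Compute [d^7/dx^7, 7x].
49\frac{d^{6}}{dx^{6}}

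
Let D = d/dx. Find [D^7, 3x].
21D^{6}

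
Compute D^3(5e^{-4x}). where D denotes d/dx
- 320 e^{- 4 x}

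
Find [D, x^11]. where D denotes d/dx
11 x^{10}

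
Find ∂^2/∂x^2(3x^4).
36 x^{2}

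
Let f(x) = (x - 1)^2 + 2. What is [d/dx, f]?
2 x - 2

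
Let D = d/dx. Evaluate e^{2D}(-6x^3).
- 6 x^{3} - 36 x^{2} - 72 x - 48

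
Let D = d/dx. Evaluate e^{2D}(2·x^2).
2 x^{2} + 8 x + 8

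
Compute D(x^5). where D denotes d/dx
5 x^{4}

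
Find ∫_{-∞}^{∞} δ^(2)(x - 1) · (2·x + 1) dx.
0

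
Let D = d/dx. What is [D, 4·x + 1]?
4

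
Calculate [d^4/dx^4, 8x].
32\frac{d^{3}}{dx^{3}}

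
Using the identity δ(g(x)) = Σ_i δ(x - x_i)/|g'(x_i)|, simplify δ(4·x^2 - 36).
\frac{\delta(x - 3) + \delta(x + 3)}{24}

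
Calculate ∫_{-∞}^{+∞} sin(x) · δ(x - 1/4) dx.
\sin{\left(\frac{1}{4} \right)}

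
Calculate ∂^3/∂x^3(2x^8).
672 x^{5}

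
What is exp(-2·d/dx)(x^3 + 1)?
x^{3} - 6 x^{2} + 12 x - 7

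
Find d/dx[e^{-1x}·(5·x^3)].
5 x^{2} \left(3 - x\right) e^{- x}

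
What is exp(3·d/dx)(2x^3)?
2 x^{3} + 18 x^{2} + 54 x + 54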